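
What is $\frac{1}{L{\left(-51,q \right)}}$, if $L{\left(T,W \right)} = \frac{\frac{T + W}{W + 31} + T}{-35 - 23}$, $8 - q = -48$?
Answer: $\frac{2523}{2216} \approx 1.1385$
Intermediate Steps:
$q = 56$ ($q = 8 - -48 = 8 + 48 = 56$)
$L{\left(T,W \right)} = - \frac{T}{58} - \frac{T + W}{58 \left(31 + W\right)}$ ($L{\left(T,W \right)} = \frac{\frac{T + W}{31 + W} + T}{-58} = \left(\frac{T + W}{31 + W} + T\right) \left(- \frac{1}{58}\right) = \left(T + \frac{T + W}{31 + W}\right) \left(- \frac{1}{58}\right) = - \frac{T}{58} - \frac{T + W}{58 \left(31 + W\right)}$)
$\frac{1}{L{\left(-51,q \right)}} = \frac{1}{\frac{1}{58} \frac{1}{31 + 56} \left(\left(-1\right) 56 - -1632 - \left(-51\right) 56\right)} = \frac{1}{\frac{1}{58} \cdot \frac{1}{87} \left(-56 + 1632 + 2856\right)} = \frac{1}{\frac{1}{58} \cdot \frac{1}{87} \cdot 4432} = \frac{1}{\frac{2216}{2523}} = \frac{2523}{2216}$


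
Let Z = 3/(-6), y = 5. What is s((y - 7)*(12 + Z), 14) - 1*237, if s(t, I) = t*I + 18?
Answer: -541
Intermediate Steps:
Z = -½ (Z = 3*(-⅙) = -½ ≈ -0.50000)
s(t, I) = 18 + I*t (s(t, I) = I*t + 18 = 18 + I*t)
s((y - 7)*(12 + Z), 14) - 1*237 = (18 + 14*((5 - 7)*(12 - ½))) - 1*237 = (18 + 14*(-2*23/2)) - 237 = (18 + 14*(-23)) - 237 = (18 - 322) - 237 = -304 - 237 = -541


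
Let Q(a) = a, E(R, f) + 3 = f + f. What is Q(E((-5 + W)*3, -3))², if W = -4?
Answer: 81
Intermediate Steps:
E(R, f) = -3 + 2*f (E(R, f) = -3 + (f + f) = -3 + 2*f)
Q(E((-5 + W)*3, -3))² = (-3 + 2*(-3))² = (-3 - 6)² = (-9)² = 81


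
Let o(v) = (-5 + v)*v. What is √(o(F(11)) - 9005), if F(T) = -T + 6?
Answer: 3*I*√995 ≈ 94.631*I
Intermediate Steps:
F(T) = 6 - T
o(v) = v*(-5 + v)
√(o(F(11)) - 9005) = √((6 - 1*11)*(-5 + (6 - 1*11)) - 9005) = √((6 - 11)*(-5 + (6 - 11)) - 9005) = √(-5*(-5 - 5) - 9005) = √(-5*(-10) - 9005) = √(50 - 9005) = √(-8955) = 3*I*√995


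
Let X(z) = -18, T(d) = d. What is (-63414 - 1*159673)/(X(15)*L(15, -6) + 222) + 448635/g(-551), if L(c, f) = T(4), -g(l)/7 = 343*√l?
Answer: -223087/150 + 448635*I*√551/1322951 ≈ -1487.2 + 7.9602*I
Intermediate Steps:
g(l) = -2401*√l
L(c, f) = 4
(-63414 - 1*159673)/(X(15)*L(15, -6) + 222) + 448635/g(-551) = (-63414 - 1*159673)/(-18*4 + 222) + 448635/((-2401*I*√551)) = (-63414 - 159673)/(-72 + 222) + 448635/((-2401*I*√551)) = -223087/150 + 448635/((-2401*I*√551)) = -223087*1/150 + 448635*(I*√551/1322951) = -223087/150 + 448635*I*√551/1322951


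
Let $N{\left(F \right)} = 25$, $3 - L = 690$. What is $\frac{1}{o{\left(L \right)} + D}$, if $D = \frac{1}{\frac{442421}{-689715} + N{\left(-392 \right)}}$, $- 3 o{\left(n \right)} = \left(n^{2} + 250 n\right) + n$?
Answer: $- \frac{16800454}{1677423839461} \approx -1.0016 \cdot 10^{-5}$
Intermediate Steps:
$L = -687$ ($L = 3 - 690 = -687$)
$o{\left(n \right)} = - \frac{251 n}{3} - \frac{n^{2}}{3}$ ($o{\left(n \right)} = - \frac{\left(n^{2} + 250 n\right) + n}{3} = - \frac{n^{2} + 251 n}{3} = - \frac{251 n}{3} - \frac{n^{2}}{3}$)
$D = \frac{689715}{16800454}$ ($D = \frac{1}{\frac{442421}{-689715} + 25} = \frac{1}{442421 \left(- \frac{1}{689715}\right) + 25} = \frac{1}{- \frac{442421}{689715} + 25} = \frac{1}{\frac{16800454}{689715}} = \frac{689715}{16800454} \approx 0.041053$)
$\frac{1}{o{\left(L \right)} + D} = \frac{1}{\left(- \frac{1}{3}\right) \left(-687\right) \left(251 - 687\right) + \frac{689715}{16800454}} = \frac{1}{\left(- \frac{1}{3}\right) \left(-687\right) \left(-436\right) + \frac{689715}{16800454}} = \frac{1}{-99844 + \frac{689715}{16800454}} = \frac{1}{- \frac{1677423839461}{16800454}} = - \frac{16800454}{1677423839461}$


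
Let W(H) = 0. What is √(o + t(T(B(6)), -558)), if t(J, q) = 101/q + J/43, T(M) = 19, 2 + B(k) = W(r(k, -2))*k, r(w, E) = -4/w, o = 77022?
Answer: √4926960290582/7998 ≈ 277.53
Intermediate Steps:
B(k) = -2 (B(k) = -2 + 0*k = -2 + 0 = -2)
t(J, q) = 101/q + J/43 (t(J, q) = 101/q + J*(1/43) = 101/q + J/43)
√(o + t(T(B(6)), -558)) = √(77022 + (101/(-558) + (1/43)*19)) = √(77022 + (101*(-1/558) + 19/43)) = √(77022 + (-101/558 + 19/43)) = √(77022 + 6259/23994) = √(1848072127/23994) = √4926960290582/7998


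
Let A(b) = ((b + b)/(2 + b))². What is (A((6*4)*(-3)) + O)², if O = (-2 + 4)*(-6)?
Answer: 90554256/1500625 ≈ 60.344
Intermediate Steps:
O = -12 (O = 2*(-6) = -12)
A(b) = 4*b²/(2 + b)² (A(b) = ((2*b)/(2 + b))² = (2*b/(2 + b))² = 4*b²/(2 + b)²)
(A((6*4)*(-3)) + O)² = (4*((6*4)*(-3))²/(2 + (6*4)*(-3))² - 12)² = (4*(24*(-3))²/(2 + 24*(-3))² - 12)² = (4*(-72)²/(2 - 72)² - 12)² = (4*5184/(-70)² - 12)² = (4*5184*(1/4900) - 12)² = (5184/1225 - 12)² = (-9516/1225)² = 90554256/1500625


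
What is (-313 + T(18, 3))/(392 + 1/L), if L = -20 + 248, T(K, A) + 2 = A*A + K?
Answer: -65664/89377 ≈ -0.73469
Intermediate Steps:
T(K, A) = -2 + K + A² (T(K, A) = -2 + (A*A + K) = -2 + (A² + K) = -2 + (K + A²) = -2 + K + A²)
L = 228
(-313 + T(18, 3))/(392 + 1/L) = (-313 + (-2 + 18 + 3²))/(392 + 1/228) = (-313 + (-2 + 18 + 9))/(392 + 1/228) = (-313 + 25)/(89377/228) = -288*228/89377 = -65664/89377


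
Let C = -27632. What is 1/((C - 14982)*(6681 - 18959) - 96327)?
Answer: 1/523118365 ≈ 1.9116e-9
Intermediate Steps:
1/((C - 14982)*(6681 - 18959) - 96327) = 1/((-27632 - 14982)*(6681 - 18959) - 96327) = 1/(-42614*(-12278) - 96327) = 1/(523214692 - 96327) = 1/523118365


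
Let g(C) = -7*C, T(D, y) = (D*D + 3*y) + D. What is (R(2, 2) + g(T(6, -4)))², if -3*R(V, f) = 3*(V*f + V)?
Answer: 46656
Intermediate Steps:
R(V, f) = -V - V*f (R(V, f) = -(V*f + V) = -(V + V*f) = -(3*V + 3*V*f)/3 = -V - V*f)
T(D, y) = D + D² + 3*y (T(D, y) = (D² + 3*y) + D = D + D² + 3*y)
(R(2, 2) + g(T(6, -4)))² = (-1*2*(1 + 2) - 7*(6 + 6² + 3*(-4)))² = (-1*2*3 - 7*(6 + 36 - 12))² = (-6 - 7*30)² = (-6 - 210)² = (-216)² = 46656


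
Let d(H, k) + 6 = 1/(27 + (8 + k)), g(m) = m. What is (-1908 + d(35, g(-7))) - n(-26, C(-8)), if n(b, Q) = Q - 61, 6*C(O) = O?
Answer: -155537/84 ≈ -1851.6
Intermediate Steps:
C(O) = O/6
n(b, Q) = -61 + Q
d(H, k) = -6 + 1/(35 + k) (d(H, k) = -6 + 1/(27 + (8 + k)) = -6 + 1/(35 + k))
(-1908 + d(35, g(-7))) - n(-26, C(-8)) = (-1908 + (-209 - 6*(-7))/(35 - 7)) - (-61 + (⅙)*(-8)) = (-1908 + (-209 + 42)/28) - (-61 - 4/3) = (-1908 + (1/28)*(-167)) - 1*(-187/3) = (-1908 - 167/28) + 187/3 = -53591/28 + 187/3 = -155537/84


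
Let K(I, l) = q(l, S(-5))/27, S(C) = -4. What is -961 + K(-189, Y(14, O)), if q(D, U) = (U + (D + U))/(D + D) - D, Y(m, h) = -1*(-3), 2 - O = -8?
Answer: -155705/162 ≈ -961.14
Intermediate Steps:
O = 10 (O = 2 - 1*(-8) = 2 + 8 = 10)
Y(m, h) = 3
q(D, U) = -D + (D + 2*U)/(2*D) (q(D, U) = (D + 2*U)/((2*D)) - D = (D + 2*U)*(1/(2*D)) - D = (D + 2*U)/(2*D) - D = -D + (D + 2*U)/(2*D))
K(I, l) = 1/54 - 4/(27*l) - l/27 (K(I, l) = (½ - l - 4/l)/27 = (½ - l - 4/l)*(1/27) = 1/54 - 4/(27*l) - l/27)
-961 + K(-189, Y(14, O)) = -961 + (1/54)*(-8 + 3 - 2*3²)/3 = -961 + (1/54)*(⅓)*(-8 + 3 - 2*9) = -961 + (1/54)*(⅓)*(-8 + 3 - 18) = -961 + (1/54)*(⅓)*(-23) = -961 - 23/162 = -155705/162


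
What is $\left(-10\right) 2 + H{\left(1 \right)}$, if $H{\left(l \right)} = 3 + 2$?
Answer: $-15$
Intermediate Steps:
$H{\left(l \right)} = 5$
$\left(-10\right) 2 + H{\left(1 \right)} = \left(-10\right) 2 + 5 = -20 + 5 = -15$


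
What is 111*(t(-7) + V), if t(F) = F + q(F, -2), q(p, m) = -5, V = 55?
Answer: 4773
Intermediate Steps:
t(F) = -5 + F (t(F) = F - 5 = -5 + F)
111*(t(-7) + V) = 111*((-5 - 7) + 55) = 111*(-12 + 55) = 111*43 = 4773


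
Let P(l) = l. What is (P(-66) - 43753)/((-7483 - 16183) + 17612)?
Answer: 43819/6054 ≈ 7.2380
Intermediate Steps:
(P(-66) - 43753)/((-7483 - 16183) + 17612) = (-66 - 43753)/((-7483 - 16183) + 17612) = -43819/(-23666 + 17612) = -43819/(-6054) = -43819*(-1/6054) = 43819/6054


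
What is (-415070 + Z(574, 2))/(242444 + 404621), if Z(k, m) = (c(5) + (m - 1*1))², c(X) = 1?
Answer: -415066/647065 ≈ -0.64146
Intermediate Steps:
Z(k, m) = m² (Z(k, m) = (1 + (m - 1*1))² = (1 + (m - 1))² = (1 + (-1 + m))² = m²)
(-415070 + Z(574, 2))/(242444 + 404621) = (-415070 + 2²)/(242444 + 404621) = (-415070 + 4)/647065 = -415066*1/647065 = -415066/647065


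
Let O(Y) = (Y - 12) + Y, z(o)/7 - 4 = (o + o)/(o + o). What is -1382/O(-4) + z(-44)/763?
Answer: 75369/1090 ≈ 69.146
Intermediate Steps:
z(o) = 35 (z(o) = 28 + 7*((o + o)/(o + o)) = 28 + 7*((2*o)/((2*o))) = 28 + 7*((2*o)*(1/(2*o))) = 28 + 7*1 = 28 + 7 = 35)
O(Y) = -12 + 2*Y (O(Y) = (-12 + Y) + Y = -12 + 2*Y)
-1382/O(-4) + z(-44)/763 = -1382/(-12 + 2*(-4)) + 35/763 = -1382/(-12 - 8) + 35*(1/763) = -1382/(-20) + 5/109 = -1382*(-1/20) + 5/109 = 691/10 + 5/109 = 75369/1090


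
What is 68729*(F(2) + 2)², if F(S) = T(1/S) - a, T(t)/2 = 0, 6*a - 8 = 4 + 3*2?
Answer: 68729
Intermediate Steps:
a = 3 (a = 4/3 + (4 + 3*2)/6 = 4/3 + (4 + 6)/6 = 4/3 + (⅙)*10 = 4/3 + 5/3 = 3)
T(t) = 0 (T(t) = 2*0 = 0)
F(S) = -3 (F(S) = 0 - 1*3 = 0 - 3 = -3)
68729*(F(2) + 2)² = 68729*(-3 + 2)² = 68729*(-1)² = 68729*1 = 68729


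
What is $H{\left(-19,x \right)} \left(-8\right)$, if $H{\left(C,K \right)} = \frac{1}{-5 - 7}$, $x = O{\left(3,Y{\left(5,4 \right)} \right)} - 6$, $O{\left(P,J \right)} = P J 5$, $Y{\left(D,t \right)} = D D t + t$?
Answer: $\frac{2}{3} \approx 0.66667$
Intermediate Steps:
$Y{\left(D,t \right)} = t + t D^{2}$ ($Y{\left(D,t \right)} = D^{2} t + t = t D^{2} + t = t + t D^{2}$)
$O{\left(P,J \right)} = 5 J P$ ($O{\left(P,J \right)} = J P 5 = 5 J P$)
$x = 1554$ ($x = 5 \cdot 4 \left(1 + 5^{2}\right) 3 - 6 = 5 \cdot 4 \left(1 + 25\right) 3 - 6 = 5 \cdot 4 \cdot 26 \cdot 3 - 6 = 5 \cdot 104 \cdot 3 - 6 = 1560 - 6 = 1554$)
$H{\left(C,K \right)} = - \frac{1}{12}$ ($H{\left(C,K \right)} = \frac{1}{-12} = - \frac{1}{12}$)
$H{\left(-19,x \right)} \left(-8\right) = \left(- \frac{1}{12}\right) \left(-8\right) = \frac{2}{3}$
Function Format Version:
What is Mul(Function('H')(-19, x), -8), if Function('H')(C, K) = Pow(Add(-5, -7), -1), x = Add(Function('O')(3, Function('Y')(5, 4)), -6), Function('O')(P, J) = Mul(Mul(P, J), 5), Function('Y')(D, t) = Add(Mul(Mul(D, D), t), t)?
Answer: Rational(2, 3) ≈ 0.66667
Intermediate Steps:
Function('Y')(D, t) = Add(t, Mul(t, Pow(D, 2))) (Function('Y')(D, t) = Add(Mul(Pow(D, 2), t), t) = Add(Mul(t, Pow(D, 2)), t) = Add(t, Mul(t, Pow(D, 2))))
Function('O')(P, J) = Mul(5, J, P) (Function('O')(P, J) = Mul(Mul(J, P), 5) = Mul(5, J, P))
x = 1554 (x = Add(Mul(5, Mul(4, Add(1, Pow(5, 2))), 3), -6) = Add(Mul(5, Mul(4, Add(1, 25)), 3), -6) = Add(Mul(5, Mul(4, 26), 3), -6) = Add(Mul(5, 104, 3), -6) = Add(1560, -6) = 1554)
Function('H')(C, K) = Rational(-1, 12) (Function('H')(C, K) = Pow(-12, -1) = Rational(-1, 12))
Mul(Function('H')(-19, x), -8) = Mul(Rational(-1, 12), -8) = Rational(2, 3)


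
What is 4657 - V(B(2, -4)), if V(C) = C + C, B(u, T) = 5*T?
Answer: 4697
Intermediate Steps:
V(C) = 2*C
4657 - V(B(2, -4)) = 4657 - 2*5*(-4) = 4657 - 2*(-20) = 4657 - 1*(-40) = 4657 + 40 = 4697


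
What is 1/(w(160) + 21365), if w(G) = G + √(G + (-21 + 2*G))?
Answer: 7175/154441722 - √51/154441722 ≈ 4.6411e-5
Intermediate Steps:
w(G) = G + √(-21 + 3*G)
1/(w(160) + 21365) = 1/((160 + √(-21 + 3*160)) + 21365) = 1/((160 + √(-21 + 480)) + 21365) = 1/((160 + √459) + 21365) = 1/((160 + 3*√51) + 21365) = 1/(21525 + 3*√51)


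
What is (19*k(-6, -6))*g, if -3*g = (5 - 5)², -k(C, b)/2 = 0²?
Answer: 0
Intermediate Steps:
k(C, b) = 0 (k(C, b) = -2*0² = -2*0 = 0)
g = 0 (g = -(5 - 5)²/3 = -⅓*0² = -⅓*0 = 0)
(19*k(-6, -6))*g = (19*0)*0 = 0*0 = 0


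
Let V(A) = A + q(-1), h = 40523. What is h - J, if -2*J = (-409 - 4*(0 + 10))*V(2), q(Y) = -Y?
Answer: 79699/2 ≈ 39850.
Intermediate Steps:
V(A) = 1 + A (V(A) = A - 1*(-1) = A + 1 = 1 + A)
J = 1347/2 (J = -(-409 - 4*(0 + 10))*(1 + 2)/2 = -(-409 - 4*10)*3/2 = -(-409 - 1*40)*3/2 = -(-409 - 40)*3/2 = -(-449)*3/2 = -½*(-1347) = 1347/2 ≈ 673.50)
h - J = 40523 - 1*1347/2 = 40523 - 1347/2 = 79699/2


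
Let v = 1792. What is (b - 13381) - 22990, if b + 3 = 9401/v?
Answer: -9310401/256 ≈ -36369.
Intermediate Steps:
b = 575/256 (b = -3 + 9401/1792 = -3 + 9401*(1/1792) = -3 + 1343/256 = 575/256 ≈ 2.2461)
(b - 13381) - 22990 = (575/256 - 13381) - 22990 = -3424961/256 - 22990 = -9310401/256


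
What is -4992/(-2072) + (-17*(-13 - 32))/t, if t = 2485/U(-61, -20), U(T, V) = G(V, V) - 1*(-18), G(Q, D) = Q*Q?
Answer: 2410602/18389 ≈ 131.09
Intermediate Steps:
G(Q, D) = Q²
U(T, V) = 18 + V² (U(T, V) = V² - 1*(-18) = V² + 18 = 18 + V²)
t = 2485/418 (t = 2485/(18 + (-20)²) = 2485/(18 + 400) = 2485/418 ≈ 5.9450)
-4992/(-2072) + (-17*(-13 - 32))/t = -4992/(-2072) + (-17*(-13 - 32))/(2485/418) = -4992*(-1/2072) - 17*(-45)*(418/2485) = 624/259 + 765*(418/2485) = 624/259 + 63954/497 = 2410602/18389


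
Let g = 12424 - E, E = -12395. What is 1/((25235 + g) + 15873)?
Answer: 1/65927 ≈ 1.5168e-5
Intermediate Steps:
g = 24819 (g = 12424 - 1*(-12395) = 12424 + 12395 = 24819)
1/((25235 + g) + 15873) = 1/((25235 + 24819) + 15873) = 1/(50054 + 15873) = 1/65927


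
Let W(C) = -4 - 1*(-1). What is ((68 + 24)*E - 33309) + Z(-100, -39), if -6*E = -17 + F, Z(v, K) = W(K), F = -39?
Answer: -97360/3 ≈ -32453.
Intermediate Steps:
W(C) = -3 (W(C) = -4 + 1 = -3)
Z(v, K) = -3
E = 28/3 (E = -(-17 - 39)/6 = -1/6*(-56) = 28/3 ≈ 9.3333)
((68 + 24)*E - 33309) + Z(-100, -39) = ((68 + 24)*(28/3) - 33309) - 3 = (92*(28/3) - 33309) - 3 = (2576/3 - 33309) - 3 = -97351/3 - 3 = -97360/3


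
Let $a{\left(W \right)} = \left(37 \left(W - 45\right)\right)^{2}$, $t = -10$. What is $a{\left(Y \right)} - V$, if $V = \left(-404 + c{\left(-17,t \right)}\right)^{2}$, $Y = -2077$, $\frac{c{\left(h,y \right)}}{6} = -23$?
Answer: $6164154432$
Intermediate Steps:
$c{\left(h,y \right)} = -138$ ($c{\left(h,y \right)} = 6 \left(-23\right) = -138$)
$V = 293764$ ($V = \left(-404 - 138\right)^{2} = \left(-542\right)^{2} = 293764$)
$a{\left(W \right)} = \left(-1665 + 37 W\right)^{2}$ ($a{\left(W \right)} = \left(37 \left(-45 + W\right)\right)^{2} = \left(-1665 + 37 W\right)^{2}$)
$a{\left(Y \right)} - V = 1369 \left(-45 - 2077\right)^{2} - 293764 = 1369 \left(-2122\right)^{2} - 293764 = 1369 \cdot 4502884 - 293764 = 6164448196 - 293764 = 6164154432$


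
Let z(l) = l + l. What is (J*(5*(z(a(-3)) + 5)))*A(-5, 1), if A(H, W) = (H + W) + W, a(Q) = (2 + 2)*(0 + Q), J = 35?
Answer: 9975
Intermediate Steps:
a(Q) = 4*Q
A(H, W) = H + 2*W
z(l) = 2*l
(J*(5*(z(a(-3)) + 5)))*A(-5, 1) = (35*(5*(2*(4*(-3)) + 5)))*(-5 + 2*1) = (35*(5*(2*(-12) + 5)))*(-5 + 2) = (35*(5*(-24 + 5)))*(-3) = (35*(5*(-19)))*(-3) = (35*(-95))*(-3) = -3325*(-3) = 9975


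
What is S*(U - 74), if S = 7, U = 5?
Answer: -483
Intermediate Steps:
S*(U - 74) = 7*(5 - 74) = 7*(-69) = -483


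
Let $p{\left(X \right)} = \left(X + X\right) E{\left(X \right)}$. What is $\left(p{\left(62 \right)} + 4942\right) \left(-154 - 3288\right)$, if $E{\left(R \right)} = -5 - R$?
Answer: $11585772$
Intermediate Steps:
$p{\left(X \right)} = 2 X \left(-5 - X\right)$ ($p{\left(X \right)} = \left(X + X\right) \left(-5 - X\right) = 2 X \left(-5 - X\right)$)
$\left(p{\left(62 \right)} + 4942\right) \left(-154 - 3288\right) = \left(\left(-2\right) 62 \left(5 + 62\right) + 4942\right) \left(-154 - 3288\right) = \left(\left(-2\right) 62 \cdot 67 + 4942\right) \left(-3442\right) = \left(-8308 + 4942\right) \left(-3442\right) = \left(-3366\right) \left(-3442\right) = 11585772$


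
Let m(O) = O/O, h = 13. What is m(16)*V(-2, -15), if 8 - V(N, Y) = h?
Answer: -5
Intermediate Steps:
m(O) = 1
V(N, Y) = -5 (V(N, Y) = 8 - 1*13 = 8 - 13 = -5)
m(16)*V(-2, -15) = 1*(-5) = -5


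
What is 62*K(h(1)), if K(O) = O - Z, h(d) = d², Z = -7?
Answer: 496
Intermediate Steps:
K(O) = 7 + O (K(O) = O - 1*(-7) = O + 7 = 7 + O)
62*K(h(1)) = 62*(7 + 1²) = 62*(7 + 1) = 62*8 = 496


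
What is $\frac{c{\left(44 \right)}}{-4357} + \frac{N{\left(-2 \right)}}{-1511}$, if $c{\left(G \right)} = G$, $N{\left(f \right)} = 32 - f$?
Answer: $- \frac{214622}{6583427} \approx -0.0326$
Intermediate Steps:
$\frac{c{\left(44 \right)}}{-4357} + \frac{N{\left(-2 \right)}}{-1511} = \frac{44}{-4357} + \frac{32 - -2}{-1511} = 44 \left(- \frac{1}{4357}\right) + \left(32 + 2\right) \left(- \frac{1}{1511}\right) = - \frac{44}{4357} + 34 \left(- \frac{1}{1511}\right) = - \frac{44}{4357} - \frac{34}{1511} = - \frac{214622}{6583427}$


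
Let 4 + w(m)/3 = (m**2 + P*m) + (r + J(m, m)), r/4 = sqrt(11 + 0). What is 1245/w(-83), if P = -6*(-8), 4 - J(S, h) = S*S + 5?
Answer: -331087/3182389 - 332*sqrt(11)/3182389 ≈ -0.10438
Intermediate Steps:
J(S, h) = -1 - S**2 (J(S, h) = 4 - (S*S + 5) = 4 - (S**2 + 5) = 4 - (5 + S**2) = 4 + (-5 - S**2) = -1 - S**2)
r = 4*sqrt(11) (r = 4*sqrt(11 + 0) = 4*sqrt(11) ≈ 13.266)
P = 48
w(m) = -15 + 12*sqrt(11) + 144*m (w(m) = -12 + 3*((m**2 + 48*m) + (4*sqrt(11) + (-1 - m**2))) = -12 + 3*((m**2 + 48*m) + (-1 - m**2 + 4*sqrt(11))) = -12 + 3*(-1 + 4*sqrt(11) + 48*m) = -12 + (-3 + 12*sqrt(11) + 144*m) = -15 + 12*sqrt(11) + 144*m)
1245/w(-83) = 1245/(-15 + 12*sqrt(11) + 144*(-83)) = 1245/(-15 + 12*sqrt(11) - 11952) = 1245/(-11967 + 12*sqrt(11))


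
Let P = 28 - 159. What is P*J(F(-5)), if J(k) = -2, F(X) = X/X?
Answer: 262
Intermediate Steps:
F(X) = 1
P = -131
P*J(F(-5)) = -131*(-2) = 262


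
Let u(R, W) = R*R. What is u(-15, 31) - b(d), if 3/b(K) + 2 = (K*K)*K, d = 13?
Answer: 493872/2195 ≈ 225.00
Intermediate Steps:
u(R, W) = R²
b(K) = 3/(-2 + K³) (b(K) = 3/(-2 + (K*K)*K) = 3/(-2 + K²*K) = 3/(-2 + K³))
u(-15, 31) - b(d) = (-15)² - 3/(-2 + 13³) = 225 - 3/(-2 + 2197) = 225 - 3/2195 = 493872/2195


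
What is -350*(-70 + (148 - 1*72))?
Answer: -2100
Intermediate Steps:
-350*(-70 + (148 - 1*72)) = -350*(-70 + (148 - 72)) = -350*(-70 + 76) = -350*6 = -2100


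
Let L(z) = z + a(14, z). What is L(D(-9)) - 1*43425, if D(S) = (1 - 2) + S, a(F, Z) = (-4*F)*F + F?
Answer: -44205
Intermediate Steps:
a(F, Z) = F - 4*F² (a(F, Z) = -4*F² + F = F - 4*F²)
D(S) = -1 + S
L(z) = -770 + z (L(z) = z + 14*(1 - 4*14) = z + 14*(1 - 56) = z + 14*(-55) = z - 770 = -770 + z)
L(D(-9)) - 1*43425 = (-770 + (-1 - 9)) - 1*43425 = (-770 - 10) - 43425 = -780 - 43425 = -44205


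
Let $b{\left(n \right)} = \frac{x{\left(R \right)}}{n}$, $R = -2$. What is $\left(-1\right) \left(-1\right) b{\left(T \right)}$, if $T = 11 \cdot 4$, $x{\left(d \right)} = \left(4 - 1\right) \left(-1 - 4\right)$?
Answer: $- \frac{15}{44} \approx -0.34091$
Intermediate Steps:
$x{\left(d \right)} = -15$ ($x{\left(d \right)} = 3 \left(-5\right) = -15$)
$T = 44$
$b{\left(n \right)} = - \frac{15}{n}$
$\left(-1\right) \left(-1\right) b{\left(T \right)} = \left(-1\right) \left(-1\right) \left(- \frac{15}{44}\right) = 1 \left(\left(-15\right) \frac{1}{44}\right) = 1 \left(- \frac{15}{44}\right) = - \frac{15}{44}$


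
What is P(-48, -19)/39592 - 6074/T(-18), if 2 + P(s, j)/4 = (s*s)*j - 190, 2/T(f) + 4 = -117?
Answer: 1818621689/4949 ≈ 3.6747e+5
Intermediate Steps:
T(f) = -2/121 (T(f) = 2/(-4 - 117) = 2/(-121) = 2*(-1/121) = -2/121)
P(s, j) = -768 + 4*j*s² (P(s, j) = -8 + 4*((s*s)*j - 190) = -8 + 4*(s²*j - 190) = -8 + 4*(j*s² - 190) = -8 + 4*(-190 + j*s²) = -8 + (-760 + 4*j*s²) = -768 + 4*j*s²)
P(-48, -19)/39592 - 6074/T(-18) = (-768 + 4*(-19)*(-48)²)/39592 - 6074/(-2/121) = (-768 + 4*(-19)*2304)*(1/39592) - 6074*(-121/2) = (-768 - 175104)*(1/39592) + 367477 = -175872*1/39592 + 367477 = -21984/4949 + 367477 = 1818621689/4949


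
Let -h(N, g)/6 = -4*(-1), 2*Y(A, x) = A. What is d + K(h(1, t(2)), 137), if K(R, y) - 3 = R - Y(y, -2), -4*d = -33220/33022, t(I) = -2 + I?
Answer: -133962/1501 ≈ -89.249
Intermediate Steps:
d = 755/3002 (d = -(-8305)/33022 = -¼*(-1510/1501) = 755/3002 ≈ 0.25150)
Y(A, x) = A/2
h(N, g) = -24 (h(N, g) = -(-24)*(-1) = -6*4 = -24)
K(R, y) = 3 + R - y/2 (K(R, y) = 3 + (R - y/2) = 3 + R - y/2)
d + K(h(1, t(2)), 137) = 755/3002 + (3 - 24 - ½*137) = 755/3002 + (3 - 24 - 137/2) = 755/3002 - 179/2 = -133962/1501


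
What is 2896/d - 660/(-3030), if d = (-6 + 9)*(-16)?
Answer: -18215/303 ≈ -60.115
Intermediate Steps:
d = -48 (d = 3*(-16) = -48)
2896/d - 660/(-3030) = 2896/(-48) - 660/(-3030) = 2896*(-1/48) - 660*(-1/3030) = -181/3 + 22/101 = -18215/303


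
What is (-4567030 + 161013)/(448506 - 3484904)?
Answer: 4406017/3036398 ≈ 1.4511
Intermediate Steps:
(-4567030 + 161013)/(448506 - 3484904) = -4406017/(-3036398) = -4406017*(-1/3036398) = 4406017/3036398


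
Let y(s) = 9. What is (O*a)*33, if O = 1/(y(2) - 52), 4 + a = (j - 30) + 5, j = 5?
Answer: 792/43 ≈ 18.419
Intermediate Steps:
a = -24 (a = -4 + ((5 - 30) + 5) = -4 + (-25 + 5) = -4 - 20 = -24)
O = -1/43 (O = 1/(9 - 52) = 1/(-43) = -1/43 ≈ -0.023256)
(O*a)*33 = -1/43*(-24)*33 = (24/43)*33 = 792/43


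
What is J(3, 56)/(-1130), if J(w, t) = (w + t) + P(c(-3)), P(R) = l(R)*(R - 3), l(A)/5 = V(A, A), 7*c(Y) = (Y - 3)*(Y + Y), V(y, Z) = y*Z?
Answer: -117437/387590 ≈ -0.30299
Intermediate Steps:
V(y, Z) = Z*y
c(Y) = 2*Y*(-3 + Y)/7 (c(Y) = ((Y - 3)*(Y + Y))/7 = ((-3 + Y)*(2*Y))/7 = (2*Y*(-3 + Y))/7 = 2*Y*(-3 + Y)/7)
l(A) = 5*A**2 (l(A) = 5*(A*A) = 5*A**2)
P(R) = 5*R**2*(-3 + R) (P(R) = (5*R**2)*(R - 3) = (5*R**2)*(-3 + R) = 5*R**2*(-3 + R))
J(w, t) = 97200/343 + t + w (J(w, t) = (w + t) + 5*((2/7)*(-3)*(-3 - 3))**2*(-3 + (2/7)*(-3)*(-3 - 3)) = (t + w) + 5*((2/7)*(-3)*(-6))**2*(-3 + (2/7)*(-3)*(-6)) = (t + w) + 5*(36/7)**2*(-3 + 36/7) = (t + w) + 5*(1296/49)*(15/7) = (t + w) + 97200/343 = 97200/343 + t + w)
J(3, 56)/(-1130) = (97200/343 + 56 + 3)/(-1130) = (117437/343)*(-1/1130) = -117437/387590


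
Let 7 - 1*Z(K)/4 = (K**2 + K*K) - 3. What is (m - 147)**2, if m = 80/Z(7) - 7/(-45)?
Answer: 21199651201/980100 ≈ 21630.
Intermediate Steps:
Z(K) = 40 - 8*K**2 (Z(K) = 28 - 4*((K**2 + K*K) - 3) = 28 - 4*((K**2 + K**2) - 3) = 28 - 4*(2*K**2 - 3) = 28 - 4*(-3 + 2*K**2) = 28 + (12 - 8*K**2) = 40 - 8*K**2)
m = -71/990 (m = 80/(40 - 8*7**2) - 7/(-45) = 80/(40 - 8*49) - 7*(-1/45) = 80/(40 - 392) + 7/45 = 80/(-352) + 7/45 = 80*(-1/352) + 7/45 = -5/22 + 7/45 = -71/990 ≈ -0.071717)
(m - 147)**2 = (-71/990 - 147)**2 = (-145601/990)**2 = 21199651201/980100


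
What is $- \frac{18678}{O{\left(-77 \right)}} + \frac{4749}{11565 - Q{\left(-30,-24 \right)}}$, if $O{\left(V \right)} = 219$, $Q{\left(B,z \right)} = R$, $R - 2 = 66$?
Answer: $- \frac{71233645}{839281} \approx -84.875$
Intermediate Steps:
$R = 68$ ($R = 2 + 66 = 68$)
$Q{\left(B,z \right)} = 68$
$- \frac{18678}{O{\left(-77 \right)}} + \frac{4749}{11565 - Q{\left(-30,-24 \right)}} = - \frac{18678}{219} + \frac{4749}{11565 - 68} = \left(-18678\right) \frac{1}{219} + \frac{4749}{11565 - 68} = - \frac{6226}{73} + \frac{4749}{11497} = - \frac{71233645}{839281}$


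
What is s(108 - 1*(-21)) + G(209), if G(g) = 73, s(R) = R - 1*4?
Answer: 198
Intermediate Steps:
s(R) = -4 + R (s(R) = R - 4 = -4 + R)
s(108 - 1*(-21)) + G(209) = (-4 + (108 - 1*(-21))) + 73 = (-4 + (108 + 21)) + 73 = (-4 + 129) + 73 = 125 + 73 = 198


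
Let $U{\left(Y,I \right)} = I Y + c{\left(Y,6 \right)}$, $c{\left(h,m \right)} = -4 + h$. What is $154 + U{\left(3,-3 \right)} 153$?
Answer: $-1376$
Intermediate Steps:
$U{\left(Y,I \right)} = -4 + Y + I Y$ ($U{\left(Y,I \right)} = I Y + \left(-4 + Y\right) = -4 + Y + I Y$)
$154 + U{\left(3,-3 \right)} 153 = 154 + \left(-4 + 3 - 9\right) 153 = 154 - 1530 = -1376$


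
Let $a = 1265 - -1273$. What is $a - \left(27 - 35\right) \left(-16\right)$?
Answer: $2410$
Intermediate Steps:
$a = 2538$ ($a = 1265 + 1273 = 2538$)
$a - \left(27 - 35\right) \left(-16\right) = 2538 - \left(27 - 35\right) \left(-16\right) = 2538 - \left(-8\right) \left(-16\right) = 2538 - 128 = 2410$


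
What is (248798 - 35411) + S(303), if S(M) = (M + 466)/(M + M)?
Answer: 129313291/606 ≈ 2.1339e+5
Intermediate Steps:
S(M) = (466 + M)/(2*M) (S(M) = (466 + M)/((2*M)) = (466 + M)*(1/(2*M)) = (466 + M)/(2*M))
(248798 - 35411) + S(303) = (248798 - 35411) + (½)*(466 + 303)/303 = 213387 + (½)*(1/303)*769 = 213387 + 769/606 = 129313291/606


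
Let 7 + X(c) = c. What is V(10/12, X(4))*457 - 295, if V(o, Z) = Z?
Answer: -1666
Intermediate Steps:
X(c) = -7 + c
V(10/12, X(4))*457 - 295 = (-7 + 4)*457 - 295 = -3*457 - 295 = -1371 - 295 = -1666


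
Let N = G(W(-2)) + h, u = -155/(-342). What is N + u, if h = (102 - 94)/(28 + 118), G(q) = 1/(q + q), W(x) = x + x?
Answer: 38249/99864 ≈ 0.38301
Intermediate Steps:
W(x) = 2*x
u = 155/342 (u = -155*(-1/342) = 155/342 ≈ 0.45322)
G(q) = 1/(2*q)
h = 4/73 (h = 8/146 = 8*(1/146) = 4/73 ≈ 0.054795)
N = -41/584 (N = 1/(2*((2*(-2)))) + 4/73 = (1/2)/(-4) + 4/73 = (1/2)*(-1/4) + 4/73 = -1/8 + 4/73 = -41/584 ≈ -0.070205)
N + u = -41/584 + 155/342 = 38249/99864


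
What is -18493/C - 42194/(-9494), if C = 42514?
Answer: 809131587/201813958 ≈ 4.0093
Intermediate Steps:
-18493/C - 42194/(-9494) = -18493/42514 - 42194/(-9494) = -18493*1/42514 - 42194*(-1/9494) = -18493/42514 + 21097/4747 = 809131587/201813958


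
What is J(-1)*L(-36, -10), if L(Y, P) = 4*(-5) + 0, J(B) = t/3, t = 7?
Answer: -140/3 ≈ -46.667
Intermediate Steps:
J(B) = 7/3
L(Y, P) = -20 (L(Y, P) = -20 + 0 = -20)
J(-1)*L(-36, -10) = (7/3)*(-20) = -140/3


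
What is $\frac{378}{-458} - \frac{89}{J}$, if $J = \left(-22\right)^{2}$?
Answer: $- \frac{111857}{110836} \approx -1.0092$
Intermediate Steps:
$J = 484$
$\frac{378}{-458} - \frac{89}{J} = \frac{378}{-458} - \frac{89}{484} = 378 \left(- \frac{1}{458}\right) - \frac{89}{484} = - \frac{189}{229} - \frac{89}{484} = - \frac{111857}{110836}$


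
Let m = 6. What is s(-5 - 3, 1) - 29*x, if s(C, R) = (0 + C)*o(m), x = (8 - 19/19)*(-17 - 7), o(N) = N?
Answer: 4824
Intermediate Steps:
x = -168 (x = (8 - 19*1/19)*(-24) = (8 - 1)*(-24) = 7*(-24) = -168)
s(C, R) = 6*C (s(C, R) = (0 + C)*6 = C*6 = 6*C)
s(-5 - 3, 1) - 29*x = 6*(-5 - 3) - 29*(-168) = 6*(-8) + 4872 = -48 + 4872 = 4824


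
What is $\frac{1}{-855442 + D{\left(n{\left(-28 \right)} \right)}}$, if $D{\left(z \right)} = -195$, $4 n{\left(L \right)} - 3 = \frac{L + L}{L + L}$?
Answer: $- \frac{1}{855637} \approx -1.1687 \cdot 10^{-6}$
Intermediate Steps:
$n{\left(L \right)} = 1$ ($n{\left(L \right)} = \frac{3}{4} + \frac{\left(L + L\right) \frac{1}{L + L}}{4} = \frac{3}{4} + \frac{2 L \frac{1}{2 L}}{4} = \frac{3}{4} + \frac{1}{4} \cdot 1 = \frac{3}{4} + \frac{1}{4} = 1$)
$\frac{1}{-855442 + D{\left(n{\left(-28 \right)} \right)}} = \frac{1}{-855442 - 195} = \frac{1}{-855637} = - \frac{1}{855637}$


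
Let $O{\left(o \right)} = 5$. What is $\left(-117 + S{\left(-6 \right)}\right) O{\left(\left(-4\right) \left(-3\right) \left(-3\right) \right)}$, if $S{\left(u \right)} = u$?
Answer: $-615$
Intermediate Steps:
$\left(-117 + S{\left(-6 \right)}\right) O{\left(\left(-4\right) \left(-3\right) \left(-3\right) \right)} = \left(-117 - 6\right) 5 = \left(-123\right) 5 = -615$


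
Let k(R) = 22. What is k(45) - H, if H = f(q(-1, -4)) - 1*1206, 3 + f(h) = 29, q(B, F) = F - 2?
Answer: 1202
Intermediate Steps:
q(B, F) = -2 + F
f(h) = 26 (f(h) = -3 + 29 = 26)
H = -1180 (H = 26 - 1*1206 = 26 - 1206 = -1180)
k(45) - H = 22 - 1*(-1180) = 22 + 1180 = 1202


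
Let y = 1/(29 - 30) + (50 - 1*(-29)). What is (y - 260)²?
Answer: 33124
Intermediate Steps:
y = 78 (y = 1/(-1) + (50 + 29) = -1 + 79 = 78)
(y - 260)² = (78 - 260)² = (-182)² = 33124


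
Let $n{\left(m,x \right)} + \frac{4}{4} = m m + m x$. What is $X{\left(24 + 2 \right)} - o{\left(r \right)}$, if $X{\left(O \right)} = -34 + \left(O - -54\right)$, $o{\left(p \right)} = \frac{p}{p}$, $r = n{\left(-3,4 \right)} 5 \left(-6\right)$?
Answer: $45$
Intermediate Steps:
$n{\left(m,x \right)} = -1 + m^{2} + m x$ ($n{\left(m,x \right)} = -1 + \left(m m + m x\right) = -1 + \left(m^{2} + m x\right) = -1 + m^{2} + m x$)
$r = 120$ ($r = \left(-1 + \left(-3\right)^{2} - 12\right) 5 \left(-6\right) = \left(-1 + 9 - 12\right) 5 \left(-6\right) = \left(-4\right) 5 \left(-6\right) = \left(-20\right) \left(-6\right) = 120$)
$o{\left(p \right)} = 1$
$X{\left(O \right)} = 20 + O$ ($X{\left(O \right)} = -34 + \left(O + 54\right) = -34 + \left(54 + O\right) = 20 + O$)
$X{\left(24 + 2 \right)} - o{\left(r \right)} = \left(20 + \left(24 + 2\right)\right) - 1 = \left(20 + 26\right) - 1 = 46 - 1 = 45$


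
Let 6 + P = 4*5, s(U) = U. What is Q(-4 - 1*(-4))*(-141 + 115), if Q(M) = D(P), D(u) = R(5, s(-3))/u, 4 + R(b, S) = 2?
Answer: 26/7 ≈ 3.7143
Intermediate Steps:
R(b, S) = -2 (R(b, S) = -4 + 2 = -2)
P = 14 (P = -6 + 4*5 = -6 + 20 = 14)
D(u) = -2/u
Q(M) = -⅐ (Q(M) = -2/14 = -2*1/14 = -⅐)
Q(-4 - 1*(-4))*(-141 + 115) = -(-141 + 115)/7 = -⅐*(-26) = 26/7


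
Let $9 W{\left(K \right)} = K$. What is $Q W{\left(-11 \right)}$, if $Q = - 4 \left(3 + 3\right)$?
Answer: $\frac{88}{3} \approx 29.333$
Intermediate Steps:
$Q = -24$ ($Q = \left(-4\right) 6 = -24$)
$W{\left(K \right)} = \frac{K}{9}$
$Q W{\left(-11 \right)} = - 24 \cdot \frac{1}{9} \left(-11\right) = \left(-24\right) \left(- \frac{11}{9}\right) = \frac{88}{3}$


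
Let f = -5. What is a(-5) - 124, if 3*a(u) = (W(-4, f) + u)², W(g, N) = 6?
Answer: -371/3 ≈ -123.67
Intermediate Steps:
a(u) = (6 + u)²/3
a(-5) - 124 = (6 - 5)²/3 - 124 = (⅓)*1² - 124 = (⅓)*1 - 124 = ⅓ - 124 = -371/3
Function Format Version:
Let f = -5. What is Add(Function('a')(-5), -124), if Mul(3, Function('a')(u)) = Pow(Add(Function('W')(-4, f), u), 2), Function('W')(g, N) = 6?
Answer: Rational(-371, 3) ≈ -123.67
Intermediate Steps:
Function('a')(u) = Mul(Rational(1, 3), Pow(Add(6, u), 2))
Add(Function('a')(-5), -124) = Add(Mul(Rational(1, 3), Pow(Add(6, -5), 2)), -124) = Add(Mul(Rational(1, 3), Pow(1, 2)), -124) = Add(Mul(Rational(1, 3), 1), -124) = Add(Rational(1, 3), -124) = Rational(-371, 3)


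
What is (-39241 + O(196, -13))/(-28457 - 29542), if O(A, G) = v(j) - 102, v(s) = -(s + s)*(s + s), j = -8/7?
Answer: 1928063/2841951 ≈ 0.67843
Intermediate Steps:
j = -8/7 (j = -8*⅐ = -8/7 ≈ -1.1429)
v(s) = -4*s² (v(s) = -2*s*2*s = -4*s²)
O(A, G) = -5254/49 (O(A, G) = -4*(-8/7)² - 102 = -4*64/49 - 102 = -256/49 - 102 = -5254/49)
(-39241 + O(196, -13))/(-28457 - 29542) = (-39241 - 5254/49)/(-28457 - 29542) = -1928063/49/(-57999) = -1928063/49*(-1/57999) = 1928063/2841951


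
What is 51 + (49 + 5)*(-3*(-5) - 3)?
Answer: 699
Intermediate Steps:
51 + (49 + 5)*(-3*(-5) - 3) = 51 + 54*(15 - 3) = 51 + 54*12 = 51 + 648 = 699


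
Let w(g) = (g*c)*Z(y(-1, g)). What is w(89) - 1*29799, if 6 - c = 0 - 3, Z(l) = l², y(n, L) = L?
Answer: 6314922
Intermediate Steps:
c = 9 (c = 6 - (0 - 3) = 6 - 1*(-3) = 6 + 3 = 9)
w(g) = 9*g³ (w(g) = (g*9)*g² = (9*g)*g² = 9*g³)
w(89) - 1*29799 = 9*89³ - 1*29799 = 9*704969 - 29799 = 6344721 - 29799 = 6314922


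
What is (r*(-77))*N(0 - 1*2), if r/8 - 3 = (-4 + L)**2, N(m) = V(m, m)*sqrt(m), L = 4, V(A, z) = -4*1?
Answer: 7392*I*sqrt(2) ≈ 10454.0*I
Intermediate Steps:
V(A, z) = -4
N(m) = -4*sqrt(m)
r = 24 (r = 24 + 8*(-4 + 4)**2 = 24 + 8*0**2 = 24 + 8*0 = 24 + 0 = 24)
(r*(-77))*N(0 - 1*2) = (24*(-77))*(-4*sqrt(0 - 1*2)) = -(-7392)*sqrt(0 - 2) = -(-7392)*sqrt(-2) = -(-7392)*I*sqrt(2) = 7392*I*sqrt(2)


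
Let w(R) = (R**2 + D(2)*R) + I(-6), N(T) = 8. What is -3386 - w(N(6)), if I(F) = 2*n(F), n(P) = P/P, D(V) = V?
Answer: -3468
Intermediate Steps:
n(P) = 1
I(F) = 2 (I(F) = 2*1 = 2)
w(R) = 2 + R**2 + 2*R (w(R) = (R**2 + 2*R) + 2 = 2 + R**2 + 2*R)
-3386 - w(N(6)) = -3386 - (2 + 8**2 + 2*8) = -3386 - (2 + 64 + 16) = -3386 - 1*82 = -3386 - 82 = -3468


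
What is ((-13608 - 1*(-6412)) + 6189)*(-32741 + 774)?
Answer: 32190769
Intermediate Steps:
((-13608 - 1*(-6412)) + 6189)*(-32741 + 774) = ((-13608 + 6412) + 6189)*(-31967) = (-7196 + 6189)*(-31967) = -1007*(-31967) = 32190769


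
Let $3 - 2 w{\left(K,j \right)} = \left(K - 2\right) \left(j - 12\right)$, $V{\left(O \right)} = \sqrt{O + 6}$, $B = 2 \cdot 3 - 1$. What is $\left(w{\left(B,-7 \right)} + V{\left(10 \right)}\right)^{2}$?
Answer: $1156$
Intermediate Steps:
$B = 5$ ($B = 6 - 1 = 5$)
$V{\left(O \right)} = \sqrt{6 + O}$
$w{\left(K,j \right)} = \frac{3}{2} - \frac{\left(-12 + j\right) \left(-2 + K\right)}{2}$ ($w{\left(K,j \right)} = \frac{3}{2} - \frac{\left(K - 2\right) \left(j - 12\right)}{2} = \frac{3}{2} - \frac{\left(-2 + K\right) \left(-12 + j\right)}{2} = \frac{3}{2} - \frac{\left(-12 + j\right) \left(-2 + K\right)}{2}$)
$\left(w{\left(B,-7 \right)} + V{\left(10 \right)}\right)^{2} = \left(\left(- \frac{21}{2} - 7 + 6 \cdot 5 - \frac{5}{2} \left(-7\right)\right) + \sqrt{6 + 10}\right)^{2} = \left(\left(- \frac{21}{2} - 7 + 30 + \frac{35}{2}\right) + \sqrt{16}\right)^{2} = \left(30 + 4\right)^{2} = 34^{2} = 1156$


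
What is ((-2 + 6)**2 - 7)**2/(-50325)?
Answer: -27/16775 ≈ -0.0016095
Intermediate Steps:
((-2 + 6)**2 - 7)**2/(-50325) = (4**2 - 7)**2*(-1/50325) = (16 - 7)**2*(-1/50325) = 9**2*(-1/50325) = 81*(-1/50325) = -27/16775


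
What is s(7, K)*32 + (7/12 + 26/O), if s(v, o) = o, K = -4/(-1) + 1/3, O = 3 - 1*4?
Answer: 453/4 ≈ 113.25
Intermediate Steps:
O = -1 (O = 3 - 4 = -1)
K = 13/3 (K = -4*(-1) + 1*(⅓) = 4 + ⅓ = 13/3 ≈ 4.3333)
s(7, K)*32 + (7/12 + 26/O) = (13/3)*32 + (7/12 + 26/(-1)) = 416/3 + (7*(1/12) + 26*(-1)) = 416/3 + (7/12 - 26) = 416/3 - 305/12 = 453/4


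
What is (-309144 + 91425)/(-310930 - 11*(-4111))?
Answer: 217719/265709 ≈ 0.81939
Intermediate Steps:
(-309144 + 91425)/(-310930 - 11*(-4111)) = -217719/(-310930 + 45221) = -217719/(-265709) = -217719*(-1/265709) = 217719/265709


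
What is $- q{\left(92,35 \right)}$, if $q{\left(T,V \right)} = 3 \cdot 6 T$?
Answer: $-1656$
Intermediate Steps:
$q{\left(T,V \right)} = 18 T$
$- q{\left(92,35 \right)} = - 18 \cdot 92 = \left(-1\right) 1656 = -1656$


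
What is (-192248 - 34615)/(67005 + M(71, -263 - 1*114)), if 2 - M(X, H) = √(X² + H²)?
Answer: -2171629863/641398697 - 32409*√147170/641398697 ≈ -3.4052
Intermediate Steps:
M(X, H) = 2 - √(H² + X²) (M(X, H) = 2 - √(X² + H²) = 2 - √(H² + X²))
(-192248 - 34615)/(67005 + M(71, -263 - 1*114)) = (-192248 - 34615)/(67005 + (2 - √((-263 - 1*114)² + 71²))) = -226863/(67005 + (2 - √((-263 - 114)² + 5041))) = -226863/(67005 + (2 - √((-377)² + 5041))) = -226863/(67005 + (2 - √(142129 + 5041))) = -226863/(67005 + (2 - √147170)) = -226863/(67007 - √147170)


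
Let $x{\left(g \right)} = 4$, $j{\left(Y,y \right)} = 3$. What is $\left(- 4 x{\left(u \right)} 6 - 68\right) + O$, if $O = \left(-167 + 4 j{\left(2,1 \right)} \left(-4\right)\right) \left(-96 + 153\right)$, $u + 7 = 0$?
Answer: $-12419$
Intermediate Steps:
$u = -7$ ($u = -7 + 0 = -7$)
$O = -12255$ ($O = \left(-167 + 4 \cdot 3 \left(-4\right)\right) \left(-96 + 153\right) = \left(-167 + 12 \left(-4\right)\right) 57 = \left(-167 - 48\right) 57 = \left(-215\right) 57 = -12255$)
$\left(- 4 x{\left(u \right)} 6 - 68\right) + O = \left(\left(-4\right) 4 \cdot 6 - 68\right) - 12255 = \left(\left(-16\right) 6 - 68\right) - 12255 = \left(-96 - 68\right) - 12255 = -164 - 12255 = -12419$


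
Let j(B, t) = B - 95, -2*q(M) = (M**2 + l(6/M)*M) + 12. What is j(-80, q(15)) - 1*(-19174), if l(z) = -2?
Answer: 18999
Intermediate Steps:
q(M) = -6 + M - M**2/2 (q(M) = -((M**2 - 2*M) + 12)/2 = -(12 + M**2 - 2*M)/2 = -6 + M - M**2/2)
j(B, t) = -95 + B
j(-80, q(15)) - 1*(-19174) = (-95 - 80) - 1*(-19174) = -175 + 19174 = 18999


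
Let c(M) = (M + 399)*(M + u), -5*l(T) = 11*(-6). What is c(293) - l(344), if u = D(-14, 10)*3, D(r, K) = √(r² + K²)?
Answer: 1013714/5 + 4152*√74 ≈ 2.3846e+5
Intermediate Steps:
l(T) = 66/5 (l(T) = -11*(-6)/5 = -⅕*(-66) = 66/5)
D(r, K) = √(K² + r²)
u = 6*√74 (u = √(10² + (-14)²)*3 = √(100 + 196)*3 = √296*3 = (2*√74)*3 = 6*√74 ≈ 51.614)
c(M) = (399 + M)*(M + 6*√74) (c(M) = (M + 399)*(M + 6*√74) = (399 + M)*(M + 6*√74))
c(293) - l(344) = (293² + 399*293 + 2394*√74 + 6*293*√74) - 1*66/5 = (85849 + 116907 + 2394*√74 + 1758*√74) - 66/5 = (202756 + 4152*√74) - 66/5 = 1013714/5 + 4152*√74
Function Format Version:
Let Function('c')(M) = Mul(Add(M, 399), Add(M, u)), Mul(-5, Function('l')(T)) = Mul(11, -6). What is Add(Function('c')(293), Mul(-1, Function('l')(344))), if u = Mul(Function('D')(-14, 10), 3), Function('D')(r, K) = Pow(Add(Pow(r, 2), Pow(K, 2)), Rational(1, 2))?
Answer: Add(Rational(1013714, 5), Mul(4152, Pow(74, Rational(1, 2)))) ≈ 2.3846e+5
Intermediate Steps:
Function('l')(T) = Rational(66, 5) (Function('l')(T) = Mul(Rational(-1, 5), Mul(11, -6)) = Mul(Rational(-1, 5), -66) = Rational(66, 5))
Function('D')(r, K) = Pow(Add(Pow(K, 2), Pow(r, 2)), Rational(1, 2))
u = Mul(6, Pow(74, Rational(1, 2))) (u = Mul(Pow(Add(Pow(10, 2), Pow(-14, 2)), Rational(1, 2)), 3) = Mul(Pow(Add(100, 196), Rational(1, 2)), 3) = Mul(Pow(296, Rational(1, 2)), 3) = Mul(Mul(2, Pow(74, Rational(1, 2))), 3) = Mul(6, Pow(74, Rational(1, 2))) ≈ 51.614)
Function('c')(M) = Mul(Add(399, M), Add(M, Mul(6, Pow(74, Rational(1, 2))))) (Function('c')(M) = Mul(Add(M, 399), Add(M, Mul(6, Pow(74, Rational(1, 2))))) = Mul(Add(399, M), Add(M, Mul(6, Pow(74, Rational(1, 2))))))
Add(Function('c')(293), Mul(-1, Function('l')(344))) = Add(Add(Pow(293, 2), Mul(399, 293), Mul(2394, Pow(74, Rational(1, 2))), Mul(6, 293, Pow(74, Rational(1, 2)))), Mul(-1, Rational(66, 5))) = Add(Add(85849, 116907, Mul(2394, Pow(74, Rational(1, 2))), Mul(1758, Pow(74, Rational(1, 2)))), Rational(-66, 5)) = Add(Add(202756, Mul(4152, Pow(74, Rational(1, 2)))), Rational(-66, 5)) = Add(Rational(1013714, 5), Mul(4152, Pow(74, Rational(1, 2))))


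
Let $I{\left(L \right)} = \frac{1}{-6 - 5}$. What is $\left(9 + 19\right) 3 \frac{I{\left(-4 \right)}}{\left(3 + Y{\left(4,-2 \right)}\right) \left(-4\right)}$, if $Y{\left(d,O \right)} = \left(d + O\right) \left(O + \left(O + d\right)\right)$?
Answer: $\frac{7}{11} \approx 0.63636$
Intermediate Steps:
$Y{\left(d,O \right)} = \left(O + d\right) \left(d + 2 O\right)$
$I{\left(L \right)} = - \frac{1}{11}$ ($I{\left(L \right)} = \frac{1}{-11} = - \frac{1}{11}$)
$\left(9 + 19\right) 3 \frac{I{\left(-4 \right)}}{\left(3 + Y{\left(4,-2 \right)}\right) \left(-4\right)} = \left(9 + 19\right) 3 \left(- \frac{1}{11 \left(3 + \left(4^{2} + 2 \left(-2\right)^{2} + 3 \left(-2\right) 4\right)\right) \left(-4\right)}\right) = 28 \cdot 3 \left(- \frac{1}{11 \left(3 + \left(16 + 2 \cdot 4 - 24\right)\right) \left(-4\right)}\right) = 84 \left(- \frac{1}{11 \left(3 + \left(16 + 8 - 24\right)\right) \left(-4\right)}\right) = 84 \left(- \frac{1}{11 \left(3 + 0\right) \left(-4\right)}\right) = 84 \left(- \frac{1}{11 \cdot 3 \left(-4\right)}\right) = 84 \left(- \frac{1}{11 \left(-12\right)}\right) = 84 \left(\left(- \frac{1}{11}\right) \left(- \frac{1}{12}\right)\right) = 84 \cdot \frac{1}{132} = \frac{7}{11}$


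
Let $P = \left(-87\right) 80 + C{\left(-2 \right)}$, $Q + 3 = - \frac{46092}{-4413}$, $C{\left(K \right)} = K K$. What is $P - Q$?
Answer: $- \frac{10243227}{1471} \approx -6963.4$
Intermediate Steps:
$C{\left(K \right)} = K^{2}$
$Q = \frac{10951}{1471}$ ($Q = -3 - \frac{46092}{-4413} = -3 - - \frac{15364}{1471} = -3 + \frac{15364}{1471} = \frac{10951}{1471} \approx 7.4446$)
$P = -6956$ ($P = \left(-87\right) 80 + \left(-2\right)^{2} = -6960 + 4 = -6956$)
$P - Q = -6956 - \frac{10951}{1471} = - \frac{10243227}{1471}$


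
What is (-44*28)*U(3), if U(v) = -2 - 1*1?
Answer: 3696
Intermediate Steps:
U(v) = -3 (U(v) = -2 - 1 = -3)
(-44*28)*U(3) = -44*28*(-3) = -1232*(-3) = 3696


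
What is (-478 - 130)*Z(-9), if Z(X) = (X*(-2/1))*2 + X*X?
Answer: -71136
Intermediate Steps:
Z(X) = X**2 - 4*X (Z(X) = (X*(-2*1))*2 + X**2 = (X*(-2))*2 + X**2 = -2*X*2 + X**2 = -4*X + X**2 = X**2 - 4*X)
(-478 - 130)*Z(-9) = (-478 - 130)*(-9*(-4 - 9)) = -(-5472)*(-13) = -608*117 = -71136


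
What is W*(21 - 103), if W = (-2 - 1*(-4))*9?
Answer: -1476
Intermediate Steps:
W = 18 (W = (-2 + 4)*9 = 2*9 = 18)
W*(21 - 103) = 18*(21 - 103) = 18*(-82) = -1476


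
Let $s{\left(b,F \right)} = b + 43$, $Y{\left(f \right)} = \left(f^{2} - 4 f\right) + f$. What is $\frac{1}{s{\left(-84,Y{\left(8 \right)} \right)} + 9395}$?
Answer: $\frac{1}{9354} \approx 0.00010691$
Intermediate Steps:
$Y{\left(f \right)} = f^{2} - 3 f$
$s{\left(b,F \right)} = 43 + b$
$\frac{1}{s{\left(-84,Y{\left(8 \right)} \right)} + 9395} = \frac{1}{\left(43 - 84\right) + 9395} = \frac{1}{-41 + 9395} = \frac{1}{9354}$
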